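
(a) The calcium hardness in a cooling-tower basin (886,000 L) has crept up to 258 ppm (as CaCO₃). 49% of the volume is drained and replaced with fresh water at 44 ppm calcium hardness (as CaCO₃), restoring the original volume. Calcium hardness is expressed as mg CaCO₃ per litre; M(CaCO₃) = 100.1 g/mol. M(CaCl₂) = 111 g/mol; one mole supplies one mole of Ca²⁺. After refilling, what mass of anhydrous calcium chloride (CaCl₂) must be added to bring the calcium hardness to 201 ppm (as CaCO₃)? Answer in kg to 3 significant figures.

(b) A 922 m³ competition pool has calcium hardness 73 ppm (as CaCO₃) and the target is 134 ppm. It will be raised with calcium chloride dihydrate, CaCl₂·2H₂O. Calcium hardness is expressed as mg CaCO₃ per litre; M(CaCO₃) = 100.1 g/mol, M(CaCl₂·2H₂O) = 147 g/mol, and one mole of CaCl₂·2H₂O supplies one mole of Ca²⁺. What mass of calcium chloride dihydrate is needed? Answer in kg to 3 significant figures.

(a) After draining 49% and refilling: 258 × 0.51 + 44 × 0.49 = 153.14 ppm.
(a) Deficit to target: 201 − 153.14 = 47.86 mg/L.
(a) As CaCO₃: 47.86 mg/L × 886,000 L = 42,400 g; ÷ 100.1 = 423.6 mol Ca²⁺.
(a) Mass: 423.6 × 111 = 47,020 g.

(b) Volume: 922 m³ = 922,000 L.
(b) Hardness to add: (134 − 73) = 61 mg/L as CaCO₃ × 922,000 L = 56,240 g as CaCO₃.
(b) Moles of Ca²⁺ (1 mol Ca²⁺ ≡ 1 mol CaCO₃): 56,240 / 100.1 g/mol = 561.9 mol.
(b) Mass of CaCl₂·2H₂O: 561.9 × 147 = 82,590 g.

(a) 47.0 kg; (b) 82.6 kg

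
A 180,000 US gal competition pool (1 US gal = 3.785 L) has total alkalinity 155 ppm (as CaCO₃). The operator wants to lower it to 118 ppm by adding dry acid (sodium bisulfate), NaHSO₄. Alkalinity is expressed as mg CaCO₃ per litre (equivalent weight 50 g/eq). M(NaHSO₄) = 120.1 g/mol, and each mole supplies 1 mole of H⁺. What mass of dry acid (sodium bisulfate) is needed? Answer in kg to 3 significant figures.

60.5 kg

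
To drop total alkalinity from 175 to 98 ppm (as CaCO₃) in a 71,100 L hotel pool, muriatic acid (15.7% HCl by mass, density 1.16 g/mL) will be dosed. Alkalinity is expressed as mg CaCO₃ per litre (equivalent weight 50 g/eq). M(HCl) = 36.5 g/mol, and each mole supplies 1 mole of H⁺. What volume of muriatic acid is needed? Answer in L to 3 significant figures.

Alkalinity to neutralize: (175 − 98) = 77 mg/L as CaCO₃ × 71,100 L = 5475 g as CaCO₃.
Equivalents of H⁺ required: 5475 ÷ 50 g/eq = 109.5 eq = 109.5 mol HCl.
Mass of HCl: 109.5 × 36.5 = 3997 g.
Mass of 15.7% solution: 3997 / 0.157 = 25,460 g.
Volume: 25,460 g ÷ 1.16 g/mL = 21,940 mL.

21.9 L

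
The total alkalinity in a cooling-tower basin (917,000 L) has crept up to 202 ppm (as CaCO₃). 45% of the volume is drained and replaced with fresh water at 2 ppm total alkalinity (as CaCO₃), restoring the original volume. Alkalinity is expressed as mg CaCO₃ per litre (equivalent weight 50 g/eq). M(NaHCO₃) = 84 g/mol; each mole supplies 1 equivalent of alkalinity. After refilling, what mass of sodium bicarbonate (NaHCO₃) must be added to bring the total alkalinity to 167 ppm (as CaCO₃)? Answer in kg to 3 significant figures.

84.7 kg

After draining 45% and refilling: 202 × 0.55 + 2 × 0.45 = 112 ppm.
Deficit to target: 167 − 112 = 55 mg/L.
As CaCO₃: 55 mg/L × 917,000 L = 50,430 g; ÷ 50 g/eq ÷ 1 = 1009 mol NaHCO₃.
Mass: 1009 × 84 = 84,730 g.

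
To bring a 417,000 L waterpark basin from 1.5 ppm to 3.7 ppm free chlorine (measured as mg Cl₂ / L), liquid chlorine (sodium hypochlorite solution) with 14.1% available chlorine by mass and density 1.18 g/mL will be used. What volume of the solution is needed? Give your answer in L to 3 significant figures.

Chlorine deficit: 3.7 − 1.5 = 2.2 ppm = 2.2 mg/L as Cl₂.
Cl₂ equivalent needed: 2.2 mg/L × 417,000 L = 917,400 mg = 917.4 g.
Product at 14.1% available chlorine: 917.4 / 0.141 = 6506 g.
Volume at density 1.18 g/mL: 6506 g ÷ 1.18 g/mL = 5514 mL.

5.51 L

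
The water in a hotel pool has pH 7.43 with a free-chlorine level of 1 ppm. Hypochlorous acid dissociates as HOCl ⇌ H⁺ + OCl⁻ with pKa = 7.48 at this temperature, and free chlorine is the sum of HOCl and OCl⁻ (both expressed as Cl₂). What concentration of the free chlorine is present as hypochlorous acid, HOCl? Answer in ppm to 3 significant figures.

0.529 ppm

[OCl⁻]/[HOCl] = 10^(pH − pKa) = 10^(7.43 − 7.48) = 10^-0.05 = 0.8913.
Fraction as HOCl = 1 / (1 + 0.8913) = 0.5288.
HOCl = 0.5288 × 1 ppm = 0.5288 ppm.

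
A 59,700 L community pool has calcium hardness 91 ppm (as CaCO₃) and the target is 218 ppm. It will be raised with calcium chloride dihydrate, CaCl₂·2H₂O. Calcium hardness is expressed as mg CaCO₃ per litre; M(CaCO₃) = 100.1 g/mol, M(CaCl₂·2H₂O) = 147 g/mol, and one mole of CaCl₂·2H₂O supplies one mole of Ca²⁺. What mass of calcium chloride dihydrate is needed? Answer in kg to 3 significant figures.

11.1 kg

Hardness to add: (218 − 91) = 127 mg/L as CaCO₃ × 59,700 L = 7582 g as CaCO₃.
Moles of Ca²⁺ (1 mol Ca²⁺ ≡ 1 mol CaCO₃): 7582 / 100.1 g/mol = 75.74 mol.
Mass of CaCl₂·2H₂O: 75.74 × 147 = 11,130 g.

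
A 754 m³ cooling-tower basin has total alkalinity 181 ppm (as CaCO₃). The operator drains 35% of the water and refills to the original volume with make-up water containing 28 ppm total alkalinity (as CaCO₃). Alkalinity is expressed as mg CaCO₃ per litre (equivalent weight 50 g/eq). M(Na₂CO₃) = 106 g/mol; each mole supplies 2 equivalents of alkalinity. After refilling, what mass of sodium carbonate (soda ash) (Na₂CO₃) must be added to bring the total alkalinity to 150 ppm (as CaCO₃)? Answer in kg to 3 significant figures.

Volume: 754 m³ = 754,000 L.
After draining 35% and refilling: 181 × 0.65 + 28 × 0.35 = 127.45 ppm.
Deficit to target: 150 − 127.45 = 22.55 mg/L.
As CaCO₃: 22.55 mg/L × 754,000 L = 17,000 g; ÷ 50 g/eq ÷ 2 = 170 mol Na₂CO₃.
Mass: 170 × 106 = 18,020 g.

18.0 kg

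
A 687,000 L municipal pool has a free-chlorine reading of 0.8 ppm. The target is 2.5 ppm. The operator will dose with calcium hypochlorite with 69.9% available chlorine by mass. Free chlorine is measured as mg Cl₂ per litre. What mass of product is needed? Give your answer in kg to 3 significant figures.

1.67 kg

Chlorine deficit: 2.5 − 0.8 = 1.7 ppm = 1.7 mg/L as Cl₂.
Cl₂ equivalent needed: 1.7 mg/L × 687,000 L = 1,168,000 mg = 1168 g.
Product at 69.9% available chlorine: 1168 / 0.699 = 1671 g.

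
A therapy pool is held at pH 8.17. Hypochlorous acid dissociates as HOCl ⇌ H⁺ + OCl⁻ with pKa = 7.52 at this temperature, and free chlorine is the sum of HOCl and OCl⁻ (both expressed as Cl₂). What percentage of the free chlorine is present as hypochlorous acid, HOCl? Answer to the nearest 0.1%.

18.3%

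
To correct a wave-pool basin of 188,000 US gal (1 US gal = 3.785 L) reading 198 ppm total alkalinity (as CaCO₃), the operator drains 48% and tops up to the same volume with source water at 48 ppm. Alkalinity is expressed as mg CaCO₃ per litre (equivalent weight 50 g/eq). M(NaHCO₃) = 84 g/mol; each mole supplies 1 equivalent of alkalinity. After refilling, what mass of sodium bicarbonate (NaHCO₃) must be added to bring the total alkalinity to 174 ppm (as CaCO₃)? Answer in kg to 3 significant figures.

57.4 kg

Volume: 188,000 US gal × 3.785 L/gal = 711,580 L.
After draining 48% and refilling: 198 × 0.52 + 48 × 0.48 = 126 ppm.
Deficit to target: 174 − 126 = 48 mg/L.
As CaCO₃: 48 mg/L × 711,580 L = 34,160 g; ÷ 50 g/eq ÷ 1 = 683.1 mol NaHCO₃.
Mass: 683.1 × 84 = 57,380 g.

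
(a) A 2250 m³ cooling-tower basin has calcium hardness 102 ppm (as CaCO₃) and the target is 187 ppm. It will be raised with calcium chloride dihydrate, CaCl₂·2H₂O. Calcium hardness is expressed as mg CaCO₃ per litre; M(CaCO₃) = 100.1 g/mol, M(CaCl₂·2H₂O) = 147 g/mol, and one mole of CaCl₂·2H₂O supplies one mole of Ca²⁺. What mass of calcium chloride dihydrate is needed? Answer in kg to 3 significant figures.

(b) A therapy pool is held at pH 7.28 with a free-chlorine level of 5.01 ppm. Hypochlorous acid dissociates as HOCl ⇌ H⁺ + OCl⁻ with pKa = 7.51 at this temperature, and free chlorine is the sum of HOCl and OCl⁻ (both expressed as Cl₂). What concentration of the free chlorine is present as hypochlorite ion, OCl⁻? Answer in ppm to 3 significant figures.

(a) 281 kg; (b) 1.86 ppm

(a) Volume: 2250 m³ = 2,250,000 L.
(a) Hardness to add: (187 − 102) = 85 mg/L as CaCO₃ × 2,250,000 L = 191,200 g as CaCO₃.
(a) Moles of Ca²⁺ (1 mol Ca²⁺ ≡ 1 mol CaCO₃): 191,200 / 100.1 g/mol = 1911 mol.
(a) Mass of CaCl₂·2H₂O: 1911 × 147 = 280,900 g.

(b) [OCl⁻]/[HOCl] = 10^(pH − pKa) = 10^(7.28 − 7.51) = 10^-0.23 = 0.5888.
(b) Fraction as HOCl = 1 / (1 + 0.5888) = 0.6294.
(b) OCl⁻ = (1 − 0.6294) × 5.01 ppm = 1.857 ppm.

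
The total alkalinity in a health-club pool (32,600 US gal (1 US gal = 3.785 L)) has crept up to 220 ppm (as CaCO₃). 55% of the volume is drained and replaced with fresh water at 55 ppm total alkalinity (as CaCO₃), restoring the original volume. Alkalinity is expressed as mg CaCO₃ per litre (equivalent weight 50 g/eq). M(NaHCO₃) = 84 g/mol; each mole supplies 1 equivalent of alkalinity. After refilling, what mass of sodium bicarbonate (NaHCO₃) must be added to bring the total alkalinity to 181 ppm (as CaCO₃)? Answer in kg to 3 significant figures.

Volume: 32,600 US gal × 3.785 L/gal = 123,391 L.
After draining 55% and refilling: 220 × 0.45 + 55 × 0.55 = 129.25 ppm.
Deficit to target: 181 − 129.25 = 51.75 mg/L.
As CaCO₃: 51.75 mg/L × 123,391 L = 6385 g; ÷ 50 g/eq ÷ 1 = 127.7 mol NaHCO₃.
Mass: 127.7 × 84 = 10,730 g.

10.7 kg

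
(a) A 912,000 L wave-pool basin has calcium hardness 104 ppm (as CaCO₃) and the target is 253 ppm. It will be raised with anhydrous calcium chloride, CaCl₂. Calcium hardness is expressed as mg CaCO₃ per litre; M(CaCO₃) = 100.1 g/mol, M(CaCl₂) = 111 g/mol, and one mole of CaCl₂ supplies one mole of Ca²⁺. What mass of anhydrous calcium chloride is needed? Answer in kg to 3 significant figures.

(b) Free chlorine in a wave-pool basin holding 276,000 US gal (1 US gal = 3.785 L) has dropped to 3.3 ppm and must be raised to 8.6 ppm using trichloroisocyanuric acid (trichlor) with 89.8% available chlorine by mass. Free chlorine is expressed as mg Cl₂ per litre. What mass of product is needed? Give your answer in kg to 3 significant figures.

(a) Hardness to add: (253 − 104) = 149 mg/L as CaCO₃ × 912,000 L = 135,900 g as CaCO₃.
(a) Moles of Ca²⁺ (1 mol Ca²⁺ ≡ 1 mol CaCO₃): 135,900 / 100.1 g/mol = 1358 mol.
(a) Mass of CaCl₂: 1358 × 111 = 150,700 g.

(b) Volume: 276,000 US gal × 3.785 L/gal = 1,044,660 L.
(b) Chlorine deficit: 8.6 − 3.3 = 5.3 ppm = 5.3 mg/L as Cl₂.
(b) Cl₂ equivalent needed: 5.3 mg/L × 1,044,660 L = 5,537,000 mg = 5537 g.
(b) Product at 89.8% available chlorine: 5537 / 0.898 = 6166 g.

(a) 151 kg; (b) 6.17 kg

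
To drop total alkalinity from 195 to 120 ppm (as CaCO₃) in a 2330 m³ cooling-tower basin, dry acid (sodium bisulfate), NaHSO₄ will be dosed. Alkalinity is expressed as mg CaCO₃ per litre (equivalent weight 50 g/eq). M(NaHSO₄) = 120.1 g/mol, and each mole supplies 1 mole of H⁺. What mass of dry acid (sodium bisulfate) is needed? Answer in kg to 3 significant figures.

420 kg

Volume: 2330 m³ = 2,330,000 L.
Alkalinity to neutralize: (195 − 120) = 75 mg/L as CaCO₃ × 2,330,000 L = 174,800 g as CaCO₃.
Equivalents of H⁺ required: 174,800 ÷ 50 g/eq = 3495 eq = 3495 mol NaHSO₄.
Mass of NaHSO₄: 3495 × 120.1 = 419,700 g.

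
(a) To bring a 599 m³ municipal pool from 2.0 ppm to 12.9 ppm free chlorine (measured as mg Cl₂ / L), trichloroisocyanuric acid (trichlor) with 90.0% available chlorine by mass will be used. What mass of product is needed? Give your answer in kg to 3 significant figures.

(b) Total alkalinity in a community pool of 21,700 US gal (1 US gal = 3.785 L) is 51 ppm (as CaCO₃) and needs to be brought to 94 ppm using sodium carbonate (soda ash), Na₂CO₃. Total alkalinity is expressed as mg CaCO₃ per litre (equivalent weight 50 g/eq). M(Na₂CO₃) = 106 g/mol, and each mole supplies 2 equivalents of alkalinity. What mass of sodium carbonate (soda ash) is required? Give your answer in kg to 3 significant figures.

(a) Volume: 599 m³ = 599,000 L.
(a) Chlorine deficit: 12.9 − 2.0 = 10.9 ppm = 10.9 mg/L as Cl₂.
(a) Cl₂ equivalent needed: 10.9 mg/L × 599,000 L = 6,529,000 mg = 6529 g.
(a) Product at 90.0% available chlorine: 6529 / 0.9 = 7255 g.

(b) Volume: 21,700 US gal × 3.785 L/gal = 82,134 L.
(b) Alkalinity to add: (94 − 51) = 43 mg/L as CaCO₃ × 82,134 L = 3532 g as CaCO₃.
(b) Equivalents: 3532 g ÷ 50 g/eq = 70.64 eq.
(b) Each mole of Na₂CO₃ supplies 2 eq, so 70.64 / 2 = 35.32 mol.
(b) Mass: 35.32 mol × 106 g/mol = 3744 g.

(a) 7.25 kg; (b) 3.74 kg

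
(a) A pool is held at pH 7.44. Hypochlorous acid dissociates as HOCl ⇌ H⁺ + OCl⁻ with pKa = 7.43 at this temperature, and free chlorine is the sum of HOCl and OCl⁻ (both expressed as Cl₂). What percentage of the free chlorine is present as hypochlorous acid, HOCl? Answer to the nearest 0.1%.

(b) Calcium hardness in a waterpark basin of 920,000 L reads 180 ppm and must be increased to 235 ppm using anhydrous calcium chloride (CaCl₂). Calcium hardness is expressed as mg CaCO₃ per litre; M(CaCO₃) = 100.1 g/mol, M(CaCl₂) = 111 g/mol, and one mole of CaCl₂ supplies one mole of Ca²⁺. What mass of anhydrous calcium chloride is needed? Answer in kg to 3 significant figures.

(a) 49.4%; (b) 56.1 kg

(a) [OCl⁻]/[HOCl] = 10^(pH − pKa) = 10^(7.44 − 7.43) = 10^0.01 = 1.023.
(a) Fraction as HOCl = 1 / (1 + 1.023) = 0.4942.

(b) Hardness to add: (235 − 180) = 55 mg/L as CaCO₃ × 920,000 L = 50,600 g as CaCO₃.
(b) Moles of Ca²⁺ (1 mol Ca²⁺ ≡ 1 mol CaCO₃): 50,600 / 100.1 g/mol = 505.5 mol.
(b) Mass of CaCl₂: 505.5 × 111 = 56,110 g.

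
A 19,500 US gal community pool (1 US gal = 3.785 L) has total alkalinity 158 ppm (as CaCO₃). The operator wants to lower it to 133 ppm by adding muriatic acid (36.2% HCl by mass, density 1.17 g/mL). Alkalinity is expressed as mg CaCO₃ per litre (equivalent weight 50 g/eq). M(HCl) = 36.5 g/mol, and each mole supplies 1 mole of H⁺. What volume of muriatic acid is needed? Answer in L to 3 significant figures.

Volume: 19,500 US gal × 3.785 L/gal = 73,808 L.
Alkalinity to neutralize: (158 − 133) = 25 mg/L as CaCO₃ × 73,808 L = 1845 g as CaCO₃.
Equivalents of H⁺ required: 1845 ÷ 50 g/eq = 36.9 eq = 36.9 mol HCl.
Mass of HCl: 36.9 × 36.5 = 1347 g.
Mass of 36.2% solution: 1347 / 0.362 = 3721 g.
Volume: 3721 g ÷ 1.17 g/mL = 3180 mL.

3.18 L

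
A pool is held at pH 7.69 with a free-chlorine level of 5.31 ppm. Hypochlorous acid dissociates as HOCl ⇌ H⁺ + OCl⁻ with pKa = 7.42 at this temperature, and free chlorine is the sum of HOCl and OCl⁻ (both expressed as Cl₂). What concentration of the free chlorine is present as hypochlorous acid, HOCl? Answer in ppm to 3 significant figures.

[OCl⁻]/[HOCl] = 10^(pH − pKa) = 10^(7.69 − 7.42) = 10^0.27 = 1.862.
Fraction as HOCl = 1 / (1 + 1.862) = 0.3494.
HOCl = 0.3494 × 5.31 ppm = 1.855 ppm.

1.86 ppm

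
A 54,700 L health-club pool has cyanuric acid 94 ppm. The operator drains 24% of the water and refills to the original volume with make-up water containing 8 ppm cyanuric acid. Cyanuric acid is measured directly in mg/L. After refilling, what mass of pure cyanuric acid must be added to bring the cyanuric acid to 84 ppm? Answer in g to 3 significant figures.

582 g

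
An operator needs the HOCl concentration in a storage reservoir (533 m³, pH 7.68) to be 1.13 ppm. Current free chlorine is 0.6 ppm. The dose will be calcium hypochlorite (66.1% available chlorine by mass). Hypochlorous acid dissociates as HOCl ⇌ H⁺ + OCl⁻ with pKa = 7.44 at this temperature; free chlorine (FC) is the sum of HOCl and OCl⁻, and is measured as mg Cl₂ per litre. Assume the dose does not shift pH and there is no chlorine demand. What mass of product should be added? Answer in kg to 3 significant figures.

2.01 kg

Volume: 533 m³ = 533,000 L.
[OCl⁻]/[HOCl] = 10^(pH − pKa) = 10^(7.68 − 7.44) = 1.738; fraction as HOCl = 1/(1 + 1.738) = 0.3653.
Free chlorine required for 1.13 ppm HOCl: 1.13 / 0.3653 = 3.094 ppm.
FC to add: 3.094 − 0.6 = 2.494 mg/L as Cl₂.
Cl₂ equivalent: 2.494 mg/L × 533,000 L = 1329 g.
Product at 66.1% available Cl: 1329 / 0.661 = 2011 g.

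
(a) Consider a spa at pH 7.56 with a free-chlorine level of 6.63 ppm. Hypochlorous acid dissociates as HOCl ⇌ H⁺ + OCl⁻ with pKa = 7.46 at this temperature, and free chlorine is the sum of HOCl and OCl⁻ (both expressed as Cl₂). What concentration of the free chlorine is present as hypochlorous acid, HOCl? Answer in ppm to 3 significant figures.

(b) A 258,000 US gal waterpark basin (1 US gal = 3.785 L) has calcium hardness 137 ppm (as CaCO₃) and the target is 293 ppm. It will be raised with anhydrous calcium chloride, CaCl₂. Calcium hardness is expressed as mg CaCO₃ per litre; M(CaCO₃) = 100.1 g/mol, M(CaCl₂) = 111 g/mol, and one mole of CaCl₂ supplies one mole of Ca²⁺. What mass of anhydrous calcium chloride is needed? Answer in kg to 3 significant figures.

(a) [OCl⁻]/[HOCl] = 10^(pH − pKa) = 10^(7.56 − 7.46) = 10^0.10 = 1.259.
(a) Fraction as HOCl = 1 / (1 + 1.259) = 0.4427.
(a) HOCl = 0.4427 × 6.63 ppm = 2.935 ppm.

(b) Volume: 258,000 US gal × 3.785 L/gal = 976,530 L.
(b) Hardness to add: (293 − 137) = 156 mg/L as CaCO₃ × 976,530 L = 152,300 g as CaCO₃.
(b) Moles of Ca²⁺ (1 mol Ca²⁺ ≡ 1 mol CaCO₃): 152,300 / 100.1 g/mol = 1522 mol.
(b) Mass of CaCl₂: 1522 × 111 = 168,900 g.

(a) 2.94 ppm; (b) 169 kg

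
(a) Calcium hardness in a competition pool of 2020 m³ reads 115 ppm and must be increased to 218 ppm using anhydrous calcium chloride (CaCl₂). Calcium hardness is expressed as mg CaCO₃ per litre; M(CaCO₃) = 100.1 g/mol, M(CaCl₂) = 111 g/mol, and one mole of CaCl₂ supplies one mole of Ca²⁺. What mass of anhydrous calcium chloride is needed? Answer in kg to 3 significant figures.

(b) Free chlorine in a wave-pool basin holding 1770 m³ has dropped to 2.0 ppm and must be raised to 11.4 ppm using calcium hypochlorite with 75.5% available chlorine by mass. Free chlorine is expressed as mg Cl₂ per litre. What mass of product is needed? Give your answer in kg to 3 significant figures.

(a) 231 kg; (b) 22.0 kg

(a) Volume: 2020 m³ = 2,020,000 L.
(a) Hardness to add: (218 − 115) = 103 mg/L as CaCO₃ × 2,020,000 L = 208,100 g as CaCO₃.
(a) Moles of Ca²⁺ (1 mol Ca²⁺ ≡ 1 mol CaCO₃): 208,100 / 100.1 g/mol = 2079 mol.
(a) Mass of CaCl₂: 2079 × 111 = 230,700 g.

(b) Volume: 1770 m³ = 1,770,000 L.
(b) Chlorine deficit: 11.4 − 2.0 = 9.4 ppm = 9.4 mg/L as Cl₂.
(b) Cl₂ equivalent needed: 9.4 mg/L × 1,770,000 L = 16,640,000 mg = 16,640 g.
(b) Product at 75.5% available chlorine: 16,640 / 0.755 = 22,040 g.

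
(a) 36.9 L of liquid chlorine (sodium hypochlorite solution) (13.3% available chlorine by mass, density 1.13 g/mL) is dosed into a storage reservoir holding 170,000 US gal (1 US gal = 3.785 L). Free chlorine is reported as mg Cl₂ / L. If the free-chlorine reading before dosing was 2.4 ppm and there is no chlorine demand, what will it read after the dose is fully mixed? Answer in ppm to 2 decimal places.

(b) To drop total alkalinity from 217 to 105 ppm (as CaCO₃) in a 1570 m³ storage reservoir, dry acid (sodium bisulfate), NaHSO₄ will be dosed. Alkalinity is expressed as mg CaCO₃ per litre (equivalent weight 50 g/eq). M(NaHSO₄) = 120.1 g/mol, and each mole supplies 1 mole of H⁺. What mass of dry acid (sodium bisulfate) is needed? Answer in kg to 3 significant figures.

(a) Volume: 170,000 US gal × 3.785 L/gal = 643,450 L.
(a) Mass of solution: 36.9 L × 1000 mL/L × 1.13 g/mL = 41,700 g.
(a) Available chlorine delivered: 41,700 g × 0.133 = 5546 g as Cl₂.
(a) Concentration rise: 5546 g / 643,450 L = 8.619 mg/L = 8.62 ppm.
(a) Final FC: 2.4 + 8.62 = 11.02 ppm.

(b) Volume: 1570 m³ = 1,570,000 L.
(b) Alkalinity to neutralize: (217 − 105) = 112 mg/L as CaCO₃ × 1,570,000 L = 175,800 g as CaCO₃.
(b) Equivalents of H⁺ required: 175,800 ÷ 50 g/eq = 3517 eq = 3517 mol NaHSO₄.
(b) Mass of NaHSO₄: 3517 × 120.1 = 422,400 g.

(a) 11.02 ppm; (b) 422 kg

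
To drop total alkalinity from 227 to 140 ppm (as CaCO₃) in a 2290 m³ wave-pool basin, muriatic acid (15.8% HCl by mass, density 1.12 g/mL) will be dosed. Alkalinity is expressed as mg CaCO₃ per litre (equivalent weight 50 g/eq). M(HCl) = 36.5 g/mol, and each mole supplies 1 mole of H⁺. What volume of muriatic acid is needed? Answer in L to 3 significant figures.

Volume: 2290 m³ = 2,290,000 L.
Alkalinity to neutralize: (227 − 140) = 87 mg/L as CaCO₃ × 2,290,000 L = 199,200 g as CaCO₃.
Equivalents of H⁺ required: 199,200 ÷ 50 g/eq = 3985 eq = 3985 mol HCl.
Mass of HCl: 3985 × 36.5 = 145,400 g.
Mass of 15.8% solution: 145,400 / 0.158 = 920,500 g.
Volume: 920,500 g ÷ 1.12 g/mL = 821,900 mL.

822 L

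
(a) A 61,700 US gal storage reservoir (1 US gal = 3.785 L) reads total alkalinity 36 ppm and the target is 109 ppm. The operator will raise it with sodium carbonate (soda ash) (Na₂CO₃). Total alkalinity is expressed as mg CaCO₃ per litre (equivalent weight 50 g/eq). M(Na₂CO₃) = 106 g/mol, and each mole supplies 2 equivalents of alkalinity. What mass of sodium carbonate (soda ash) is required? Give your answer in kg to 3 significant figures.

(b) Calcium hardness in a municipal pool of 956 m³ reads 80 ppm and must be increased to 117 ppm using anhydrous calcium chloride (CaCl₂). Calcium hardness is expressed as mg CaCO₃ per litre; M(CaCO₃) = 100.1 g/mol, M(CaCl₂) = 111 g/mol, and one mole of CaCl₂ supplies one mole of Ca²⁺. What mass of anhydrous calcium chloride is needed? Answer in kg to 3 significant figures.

(a) Volume: 61,700 US gal × 3.785 L/gal = 233,534 L.
(a) Alkalinity to add: (109 − 36) = 73 mg/L as CaCO₃ × 233,534 L = 17,050 g as CaCO₃.
(a) Equivalents: 17,050 g ÷ 50 g/eq = 341 eq.
(a) Each mole of Na₂CO₃ supplies 2 eq, so 341 / 2 = 170.5 mol.
(a) Mass: 170.5 mol × 106 g/mol = 18,070 g.

(b) Volume: 956 m³ = 956,000 L.
(b) Hardness to add: (117 − 80) = 37 mg/L as CaCO₃ × 956,000 L = 35,370 g as CaCO₃.
(b) Moles of Ca²⁺ (1 mol Ca²⁺ ≡ 1 mol CaCO₃): 35,370 / 100.1 g/mol = 353.4 mol.
(b) Mass of CaCl₂: 353.4 × 111 = 39,220 g.

(a) 18.1 kg; (b) 39.2 kg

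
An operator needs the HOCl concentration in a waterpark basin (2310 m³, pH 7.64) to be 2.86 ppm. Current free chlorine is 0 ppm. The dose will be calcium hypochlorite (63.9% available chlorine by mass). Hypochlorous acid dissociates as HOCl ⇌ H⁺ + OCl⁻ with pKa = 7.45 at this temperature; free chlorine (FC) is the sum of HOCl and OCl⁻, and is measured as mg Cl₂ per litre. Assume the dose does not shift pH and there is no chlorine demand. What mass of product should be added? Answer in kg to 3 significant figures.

26.4 kg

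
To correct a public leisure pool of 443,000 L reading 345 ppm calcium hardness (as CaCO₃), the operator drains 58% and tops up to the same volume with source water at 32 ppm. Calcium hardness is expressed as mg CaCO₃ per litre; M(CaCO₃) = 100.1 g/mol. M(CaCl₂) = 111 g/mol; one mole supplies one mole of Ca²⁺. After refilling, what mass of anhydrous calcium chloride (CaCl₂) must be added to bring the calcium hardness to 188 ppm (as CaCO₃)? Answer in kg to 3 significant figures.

12.1 kg

After draining 58% and refilling: 345 × 0.42 + 32 × 0.58 = 163.46 ppm.
Deficit to target: 188 − 163.46 = 24.54 mg/L.
As CaCO₃: 24.54 mg/L × 443,000 L = 10,870 g; ÷ 100.1 = 108.6 mol Ca²⁺.
Mass: 108.6 × 111 = 12,050 g.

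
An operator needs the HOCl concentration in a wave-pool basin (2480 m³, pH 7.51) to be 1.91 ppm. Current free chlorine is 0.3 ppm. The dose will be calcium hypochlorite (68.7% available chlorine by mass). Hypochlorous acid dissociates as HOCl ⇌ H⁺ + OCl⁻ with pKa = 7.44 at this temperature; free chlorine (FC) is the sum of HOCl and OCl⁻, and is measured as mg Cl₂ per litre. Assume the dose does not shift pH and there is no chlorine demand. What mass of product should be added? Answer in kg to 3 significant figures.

Volume: 2480 m³ = 2,480,000 L.
[OCl⁻]/[HOCl] = 10^(pH − pKa) = 10^(7.51 − 7.44) = 1.175; fraction as HOCl = 1/(1 + 1.175) = 0.4598.
Free chlorine required for 1.91 ppm HOCl: 1.91 / 0.4598 = 4.154 ppm.
FC to add: 4.154 − 0.3 = 3.854 mg/L as Cl₂.
Cl₂ equivalent: 3.854 mg/L × 2,480,000 L = 9558 g.
Product at 68.7% available Cl: 9558 / 0.687 = 13,910 g.

13.9 kg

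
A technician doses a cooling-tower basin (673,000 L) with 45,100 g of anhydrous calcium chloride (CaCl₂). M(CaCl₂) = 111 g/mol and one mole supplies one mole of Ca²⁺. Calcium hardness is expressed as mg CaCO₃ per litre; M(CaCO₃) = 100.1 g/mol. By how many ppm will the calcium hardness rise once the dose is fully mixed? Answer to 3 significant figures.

Moles of Ca²⁺: 45,100 g ÷ 111 g/mol = 406.3 mol.
As CaCO₃: 406.3 mol × 100.1 g/mol = 40,670 g.
Rise: 40,670 g / 673,000 L × 1000 = 60.43 mg/L.

60.4 ppm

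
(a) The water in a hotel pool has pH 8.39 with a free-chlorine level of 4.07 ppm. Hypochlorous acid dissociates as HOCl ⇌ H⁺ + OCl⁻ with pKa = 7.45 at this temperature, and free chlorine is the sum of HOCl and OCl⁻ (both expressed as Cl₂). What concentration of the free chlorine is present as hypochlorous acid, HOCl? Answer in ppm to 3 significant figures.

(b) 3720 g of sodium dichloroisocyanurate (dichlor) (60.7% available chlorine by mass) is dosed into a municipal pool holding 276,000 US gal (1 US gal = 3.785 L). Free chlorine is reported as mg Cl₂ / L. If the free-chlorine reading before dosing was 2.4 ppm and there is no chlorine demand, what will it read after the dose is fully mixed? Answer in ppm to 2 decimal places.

(a) 0.419 ppm; (b) 4.56 ppm

(a) [OCl⁻]/[HOCl] = 10^(pH − pKa) = 10^(8.39 − 7.45) = 10^0.94 = 8.71.
(a) Fraction as HOCl = 1 / (1 + 8.71) = 0.103.
(a) HOCl = 0.103 × 4.07 ppm = 0.4192 ppm.

(b) Volume: 276,000 US gal × 3.785 L/gal = 1,044,660 L.
(b) Available chlorine delivered: 3720 g × 0.607 = 2258 g as Cl₂.
(b) Concentration rise: 2258 g / 1,044,660 L = 2.162 mg/L = 2.16 ppm.
(b) Final FC: 2.4 + 2.16 = 4.56 ppm.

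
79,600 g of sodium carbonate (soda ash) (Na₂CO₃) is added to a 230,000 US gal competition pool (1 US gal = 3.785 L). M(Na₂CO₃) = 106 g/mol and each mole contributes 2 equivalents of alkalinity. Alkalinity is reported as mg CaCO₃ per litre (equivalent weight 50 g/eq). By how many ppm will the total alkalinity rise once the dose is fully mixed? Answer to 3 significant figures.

86.3 ppm

Volume: 230,000 US gal × 3.785 L/gal = 870,550 L.
Moles of Na₂CO₃: 79,600 g ÷ 106 g/mol = 750.9 mol → 1502 eq of alkalinity.
As CaCO₃: 1502 eq × 50 g/eq = 75,090 g.
Rise: 75,090 g / 870,550 L × 1000 = 86.26 mg/L.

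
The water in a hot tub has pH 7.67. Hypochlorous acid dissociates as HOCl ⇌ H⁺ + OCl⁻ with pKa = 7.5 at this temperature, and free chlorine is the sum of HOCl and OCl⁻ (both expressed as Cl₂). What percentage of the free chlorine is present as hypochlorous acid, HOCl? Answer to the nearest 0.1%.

[OCl⁻]/[HOCl] = 10^(pH − pKa) = 10^(7.67 − 7.5) = 10^0.17 = 1.479.
Fraction as HOCl = 1 / (1 + 1.479) = 0.4034.

40.3%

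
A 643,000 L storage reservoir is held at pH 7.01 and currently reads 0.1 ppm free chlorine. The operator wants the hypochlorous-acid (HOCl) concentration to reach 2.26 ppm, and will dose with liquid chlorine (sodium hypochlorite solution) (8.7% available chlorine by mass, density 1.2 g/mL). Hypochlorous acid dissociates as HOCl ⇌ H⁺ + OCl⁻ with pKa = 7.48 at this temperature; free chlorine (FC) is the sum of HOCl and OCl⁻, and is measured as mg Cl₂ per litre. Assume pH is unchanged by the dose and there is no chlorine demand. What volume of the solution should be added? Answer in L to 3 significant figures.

18.0 L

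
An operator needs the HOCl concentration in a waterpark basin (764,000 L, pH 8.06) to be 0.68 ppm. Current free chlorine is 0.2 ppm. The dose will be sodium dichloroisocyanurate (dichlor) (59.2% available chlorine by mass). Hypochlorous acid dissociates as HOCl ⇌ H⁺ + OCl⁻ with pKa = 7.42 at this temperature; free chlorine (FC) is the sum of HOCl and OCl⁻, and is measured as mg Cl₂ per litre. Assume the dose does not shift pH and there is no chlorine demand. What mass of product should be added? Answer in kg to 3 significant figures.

4.45 kg

[OCl⁻]/[HOCl] = 10^(pH − pKa) = 10^(8.06 − 7.42) = 4.365; fraction as HOCl = 1/(1 + 4.365) = 0.1864.
Free chlorine required for 0.68 ppm HOCl: 0.68 / 0.1864 = 3.648 ppm.
FC to add: 3.648 − 0.2 = 3.448 mg/L as Cl₂.
Cl₂ equivalent: 3.448 mg/L × 764,000 L = 2635 g.
Product at 59.2% available Cl: 2635 / 0.592 = 4450 g.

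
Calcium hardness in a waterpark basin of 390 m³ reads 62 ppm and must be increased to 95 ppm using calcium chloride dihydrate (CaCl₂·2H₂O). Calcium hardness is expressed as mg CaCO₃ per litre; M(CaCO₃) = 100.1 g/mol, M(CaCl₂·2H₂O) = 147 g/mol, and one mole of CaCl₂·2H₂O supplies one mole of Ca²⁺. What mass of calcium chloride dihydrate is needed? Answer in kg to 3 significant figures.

18.9 kg

Volume: 390 m³ = 390,000 L.
Hardness to add: (95 − 62) = 33 mg/L as CaCO₃ × 390,000 L = 12,870 g as CaCO₃.
Moles of Ca²⁺ (1 mol Ca²⁺ ≡ 1 mol CaCO₃): 12,870 / 100.1 g/mol = 128.6 mol.
Mass of CaCl₂·2H₂O: 128.6 × 147 = 18,900 g.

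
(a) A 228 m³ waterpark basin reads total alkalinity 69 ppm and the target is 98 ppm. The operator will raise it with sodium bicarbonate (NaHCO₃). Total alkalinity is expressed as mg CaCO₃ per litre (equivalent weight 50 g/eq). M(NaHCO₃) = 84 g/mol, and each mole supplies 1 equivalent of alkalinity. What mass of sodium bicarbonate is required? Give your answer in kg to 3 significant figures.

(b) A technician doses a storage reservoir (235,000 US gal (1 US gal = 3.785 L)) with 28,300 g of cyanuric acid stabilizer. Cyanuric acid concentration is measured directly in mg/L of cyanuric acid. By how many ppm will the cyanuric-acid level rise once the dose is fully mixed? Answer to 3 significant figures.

(a) 11.1 kg; (b) 31.8 ppm

(a) Volume: 228 m³ = 228,000 L.
(a) Alkalinity to add: (98 − 69) = 29 mg/L as CaCO₃ × 228,000 L = 6612 g as CaCO₃.
(a) Equivalents: 6612 g ÷ 50 g/eq = 132.2 eq.
(a) NaHCO₃ supplies 1 eq per mole → 132.2 mol.
(a) Mass: 132.2 mol × 84 g/mol = 11,110 g.

(b) Volume: 235,000 US gal × 3.785 L/gal = 889,475 L.
(b) Rise: 28,300 g / 889,475 L × 1000 = 31.82 mg/L.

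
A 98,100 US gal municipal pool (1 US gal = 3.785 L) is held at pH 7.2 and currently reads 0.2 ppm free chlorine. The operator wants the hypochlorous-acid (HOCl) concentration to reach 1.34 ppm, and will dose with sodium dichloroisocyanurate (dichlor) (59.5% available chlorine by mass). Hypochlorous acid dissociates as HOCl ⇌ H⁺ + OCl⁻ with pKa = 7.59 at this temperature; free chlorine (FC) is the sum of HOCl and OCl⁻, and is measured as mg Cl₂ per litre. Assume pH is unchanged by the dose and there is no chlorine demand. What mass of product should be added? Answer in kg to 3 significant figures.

1.05 kg

Volume: 98,100 US gal × 3.785 L/gal = 371,308 L.
[OCl⁻]/[HOCl] = 10^(pH − pKa) = 10^(7.2 − 7.59) = 0.4074; fraction as HOCl = 1/(1 + 0.4074) = 0.7105.
Free chlorine required for 1.34 ppm HOCl: 1.34 / 0.7105 = 1.886 ppm.
FC to add: 1.886 − 0.2 = 1.686 mg/L as Cl₂.
Cl₂ equivalent: 1.686 mg/L × 371,308 L = 626 g.
Product at 59.5% available Cl: 626 / 0.595 = 1052 g.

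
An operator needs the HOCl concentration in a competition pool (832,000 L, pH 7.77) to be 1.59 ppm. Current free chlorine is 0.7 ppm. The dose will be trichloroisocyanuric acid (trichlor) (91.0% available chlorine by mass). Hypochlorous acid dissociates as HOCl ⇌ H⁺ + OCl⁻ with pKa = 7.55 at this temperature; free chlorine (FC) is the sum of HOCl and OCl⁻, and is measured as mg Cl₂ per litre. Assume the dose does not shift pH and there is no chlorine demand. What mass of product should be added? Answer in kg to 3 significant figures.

[OCl⁻]/[HOCl] = 10^(pH − pKa) = 10^(7.77 − 7.55) = 1.66; fraction as HOCl = 1/(1 + 1.66) = 0.376.
Free chlorine required for 1.59 ppm HOCl: 1.59 / 0.376 = 4.229 ppm.
FC to add: 4.229 − 0.7 = 3.529 mg/L as Cl₂.
Cl₂ equivalent: 3.529 mg/L × 832,000 L = 2936 g.
Product at 91.0% available Cl: 2936 / 0.91 = 3226 g.

3.23 kg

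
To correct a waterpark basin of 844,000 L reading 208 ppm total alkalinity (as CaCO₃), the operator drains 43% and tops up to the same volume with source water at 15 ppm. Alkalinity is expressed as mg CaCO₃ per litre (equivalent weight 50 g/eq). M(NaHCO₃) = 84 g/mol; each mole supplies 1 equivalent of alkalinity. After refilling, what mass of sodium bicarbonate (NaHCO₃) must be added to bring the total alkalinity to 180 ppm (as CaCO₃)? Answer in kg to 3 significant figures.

After draining 43% and refilling: 208 × 0.57 + 15 × 0.43 = 125.01 ppm.
Deficit to target: 180 − 125.01 = 54.99 mg/L.
As CaCO₃: 54.99 mg/L × 844,000 L = 46,410 g; ÷ 50 g/eq ÷ 1 = 928.2 mol NaHCO₃.
Mass: 928.2 × 84 = 77,970 g.

78.0 kg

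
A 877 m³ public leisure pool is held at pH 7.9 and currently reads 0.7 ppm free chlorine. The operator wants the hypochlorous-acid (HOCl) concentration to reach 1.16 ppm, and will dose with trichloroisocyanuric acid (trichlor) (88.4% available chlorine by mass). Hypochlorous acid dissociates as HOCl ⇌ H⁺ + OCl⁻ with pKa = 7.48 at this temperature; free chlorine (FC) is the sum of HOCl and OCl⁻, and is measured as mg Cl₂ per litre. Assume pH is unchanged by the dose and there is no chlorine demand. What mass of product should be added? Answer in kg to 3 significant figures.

Volume: 877 m³ = 877,000 L.
[OCl⁻]/[HOCl] = 10^(pH − pKa) = 10^(7.9 − 7.48) = 2.63; fraction as HOCl = 1/(1 + 2.63) = 0.2755.
Free chlorine required for 1.16 ppm HOCl: 1.16 / 0.2755 = 4.211 ppm.
FC to add: 4.211 − 0.7 = 3.511 mg/L as Cl₂.
Cl₂ equivalent: 3.511 mg/L × 877,000 L = 3079 g.
Product at 88.4% available Cl: 3079 / 0.884 = 3483 g.

3.48 kg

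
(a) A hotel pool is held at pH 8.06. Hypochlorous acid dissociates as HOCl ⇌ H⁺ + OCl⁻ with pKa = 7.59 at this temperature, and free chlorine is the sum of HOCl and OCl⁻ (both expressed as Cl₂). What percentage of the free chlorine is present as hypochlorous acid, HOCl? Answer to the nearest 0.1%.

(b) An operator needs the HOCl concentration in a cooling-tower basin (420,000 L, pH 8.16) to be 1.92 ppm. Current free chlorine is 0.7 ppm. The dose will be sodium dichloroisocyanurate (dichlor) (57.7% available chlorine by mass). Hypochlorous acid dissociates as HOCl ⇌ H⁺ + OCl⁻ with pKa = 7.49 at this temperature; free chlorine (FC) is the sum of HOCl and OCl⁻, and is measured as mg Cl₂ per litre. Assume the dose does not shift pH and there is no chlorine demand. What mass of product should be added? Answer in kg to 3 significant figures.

(a) 25.3%; (b) 7.42 kg

(a) [OCl⁻]/[HOCl] = 10^(pH − pKa) = 10^(8.06 − 7.59) = 10^0.47 = 2.951.
(a) Fraction as HOCl = 1 / (1 + 2.951) = 0.2531.

(b) [OCl⁻]/[HOCl] = 10^(pH − pKa) = 10^(8.16 − 7.49) = 4.677; fraction as HOCl = 1/(1 + 4.677) = 0.1761.
(b) Free chlorine required for 1.92 ppm HOCl: 1.92 / 0.1761 = 10.9 ppm.
(b) FC to add: 10.9 − 0.7 = 10.2 mg/L as Cl₂.
(b) Cl₂ equivalent: 10.2 mg/L × 420,000 L = 4284 g.
(b) Product at 57.7% available Cl: 4284 / 0.577 = 7425 g.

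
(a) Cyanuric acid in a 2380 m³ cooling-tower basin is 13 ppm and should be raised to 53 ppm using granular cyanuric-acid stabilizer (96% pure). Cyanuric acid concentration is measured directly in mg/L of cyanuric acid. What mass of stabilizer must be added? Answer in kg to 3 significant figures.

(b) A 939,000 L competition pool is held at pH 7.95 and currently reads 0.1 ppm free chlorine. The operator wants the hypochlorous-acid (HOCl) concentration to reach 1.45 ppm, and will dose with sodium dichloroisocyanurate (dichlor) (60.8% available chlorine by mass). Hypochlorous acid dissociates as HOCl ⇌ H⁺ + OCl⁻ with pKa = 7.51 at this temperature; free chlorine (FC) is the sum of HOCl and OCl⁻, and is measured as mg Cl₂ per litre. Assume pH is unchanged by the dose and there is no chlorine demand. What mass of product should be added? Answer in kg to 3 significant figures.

(a) 99.2 kg; (b) 8.25 kg

(a) Volume: 2380 m³ = 2,380,000 L.
(a) CYA to add: (53 − 13) = 40 mg/L × 2,380,000 L = 95,200 g cyanuric acid.
(a) At 96% purity: 95,200 / 0.96 = 99,170 g product.

(b) [OCl⁻]/[HOCl] = 10^(pH − pKa) = 10^(7.95 − 7.51) = 2.754; fraction as HOCl = 1/(1 + 2.754) = 0.2664.
(b) Free chlorine required for 1.45 ppm HOCl: 1.45 / 0.2664 = 5.444 ppm.
(b) FC to add: 5.444 − 0.1 = 5.344 mg/L as Cl₂.
(b) Cl₂ equivalent: 5.344 mg/L × 939,000 L = 5018 g.
(b) Product at 60.8% available Cl: 5018 / 0.608 = 8253 g.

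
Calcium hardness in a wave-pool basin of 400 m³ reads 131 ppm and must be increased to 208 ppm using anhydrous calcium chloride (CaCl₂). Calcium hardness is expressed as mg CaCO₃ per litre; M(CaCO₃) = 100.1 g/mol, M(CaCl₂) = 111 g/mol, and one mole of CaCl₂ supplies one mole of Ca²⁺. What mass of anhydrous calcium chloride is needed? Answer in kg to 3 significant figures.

Volume: 400 m³ = 400,000 L.
Hardness to add: (208 − 131) = 77 mg/L as CaCO₃ × 400,000 L = 30,800 g as CaCO₃.
Moles of Ca²⁺ (1 mol Ca²⁺ ≡ 1 mol CaCO₃): 30,800 / 100.1 g/mol = 307.7 mol.
Mass of CaCl₂: 307.7 × 111 = 34,150 g.

34.2 kg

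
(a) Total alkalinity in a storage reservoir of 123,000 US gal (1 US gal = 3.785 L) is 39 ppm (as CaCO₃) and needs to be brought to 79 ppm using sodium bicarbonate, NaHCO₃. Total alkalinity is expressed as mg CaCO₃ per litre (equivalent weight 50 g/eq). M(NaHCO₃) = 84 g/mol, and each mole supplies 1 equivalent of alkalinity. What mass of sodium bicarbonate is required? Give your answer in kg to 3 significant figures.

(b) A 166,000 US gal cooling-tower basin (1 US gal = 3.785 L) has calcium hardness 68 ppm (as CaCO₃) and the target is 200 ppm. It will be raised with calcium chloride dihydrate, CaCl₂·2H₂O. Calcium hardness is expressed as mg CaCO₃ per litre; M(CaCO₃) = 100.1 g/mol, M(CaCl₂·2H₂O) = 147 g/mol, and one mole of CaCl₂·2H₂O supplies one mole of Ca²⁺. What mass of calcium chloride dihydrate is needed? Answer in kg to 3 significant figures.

(a) 31.3 kg; (b) 122 kg

(a) Volume: 123,000 US gal × 3.785 L/gal = 465,555 L.
(a) Alkalinity to add: (79 − 39) = 40 mg/L as CaCO₃ × 465,555 L = 18,620 g as CaCO₃.
(a) Equivalents: 18,620 g ÷ 50 g/eq = 372.4 eq.
(a) NaHCO₃ supplies 1 eq per mole → 372.4 mol.
(a) Mass: 372.4 mol × 84 g/mol = 31,290 g.

(b) Volume: 166,000 US gal × 3.785 L/gal = 628,310 L.
(b) Hardness to add: (200 − 68) = 132 mg/L as CaCO₃ × 628,310 L = 82,940 g as CaCO₃.
(b) Moles of Ca²⁺ (1 mol Ca²⁺ ≡ 1 mol CaCO₃): 82,940 / 100.1 g/mol = 828.5 mol.
(b) Mass of CaCl₂·2H₂O: 828.5 × 147 = 121,800 g.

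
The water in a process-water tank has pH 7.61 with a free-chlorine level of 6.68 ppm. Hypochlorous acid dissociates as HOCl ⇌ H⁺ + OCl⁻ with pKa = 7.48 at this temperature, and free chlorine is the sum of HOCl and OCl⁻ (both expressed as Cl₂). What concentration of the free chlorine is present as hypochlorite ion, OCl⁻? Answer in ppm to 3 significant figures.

3.84 ppm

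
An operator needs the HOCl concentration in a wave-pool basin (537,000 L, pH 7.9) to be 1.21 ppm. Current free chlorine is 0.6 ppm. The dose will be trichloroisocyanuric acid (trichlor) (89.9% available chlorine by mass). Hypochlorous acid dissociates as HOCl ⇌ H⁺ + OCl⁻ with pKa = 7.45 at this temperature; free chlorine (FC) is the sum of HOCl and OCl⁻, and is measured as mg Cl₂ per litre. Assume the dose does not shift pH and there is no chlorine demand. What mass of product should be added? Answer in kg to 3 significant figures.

[OCl⁻]/[HOCl] = 10^(pH − pKa) = 10^(7.9 − 7.45) = 2.818; fraction as HOCl = 1/(1 + 2.818) = 0.2619.
Free chlorine required for 1.21 ppm HOCl: 1.21 / 0.2619 = 4.62 ppm.
FC to add: 4.62 − 0.6 = 4.02 mg/L as Cl₂.
Cl₂ equivalent: 4.02 mg/L × 537,000 L = 2159 g.
Product at 89.9% available Cl: 2159 / 0.899 = 2401 g.

2.40 kg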